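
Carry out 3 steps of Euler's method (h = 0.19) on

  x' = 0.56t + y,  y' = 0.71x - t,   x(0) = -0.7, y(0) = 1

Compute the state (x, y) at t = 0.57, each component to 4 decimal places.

Euler on (x,y): x_{n+1} = x_n + h·x', y_{n+1} = y_n + h·y'.
0.000000: (-0.700000, 1.000000); f=(1.000000, -0.497000) → (-0.510000, 0.905570)
0.190000: (-0.510000, 0.905570); f=(1.011970, -0.552100) → (-0.317726, 0.800671)
0.380000: (-0.317726, 0.800671); f=(1.013471, -0.605585) → (-0.125166, 0.685610)
(x(0.57), y(0.57)) ≈ (-0.1252, 0.6856)

-0.1252, 0.6856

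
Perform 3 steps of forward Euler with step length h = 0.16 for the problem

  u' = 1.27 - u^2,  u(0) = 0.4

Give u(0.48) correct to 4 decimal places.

Euler: u_{n+1} = u_n + h·f(x_n, u_n).
x=0.000000, u=0.400000: f=1.110000 → u ← 0.400000 + 0.16·1.110000 = 0.577600
x=0.160000, u=0.577600: f=0.936378 → u ← 0.577600 + 0.16·0.936378 = 0.727421
x=0.320000, u=0.727421: f=0.740859 → u ← 0.727421 + 0.16·0.740859 = 0.845958
u(0.48) ≈ 0.8460

0.8460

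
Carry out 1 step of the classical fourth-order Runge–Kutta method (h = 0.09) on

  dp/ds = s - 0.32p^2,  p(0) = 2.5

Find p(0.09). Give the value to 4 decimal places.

2.3360

RK4: k1 = f(s_n, p_n); k2 = f(s_n + h/2, p_n + (h/2)·k1); k3 = f(s_n + h/2, p_n + (h/2)·k2); k4 = f(s_n + h, p_n + h·k3); p_{n+1} = p_n + (h/6)·(k1 + 2k2 + 2k3 + k4).
s=0.000000, p=2.500000:
  k1 = f(0.000000, 2.500000) = -2.000000
  k2 = f(0.045000, 2.410000) = -1.813592
  k3 = f(0.045000, 2.418388) = -1.826553
  k4 = f(0.090000, 2.335610) = -1.655624
  p ← 2.500000 + (0.09/6)·(k1 + 2k2 + 2k3 + k4) = 2.335961
p(0.09) ≈ 2.3360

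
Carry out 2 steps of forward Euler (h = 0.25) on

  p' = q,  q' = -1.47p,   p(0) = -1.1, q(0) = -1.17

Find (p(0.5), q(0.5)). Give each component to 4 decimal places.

Euler on (p,q): p_{n+1} = p_n + h·p', q_{n+1} = q_n + h·q'.
0.000000: (-1.100000, -1.170000); f=(-1.170000, 1.617000) → (-1.392500, -0.765750)
0.250000: (-1.392500, -0.765750); f=(-0.765750, 2.046975) → (-1.583937, -0.254006)
(p(0.5), q(0.5)) ≈ (-1.5839, -0.2540)

-1.5839, -0.2540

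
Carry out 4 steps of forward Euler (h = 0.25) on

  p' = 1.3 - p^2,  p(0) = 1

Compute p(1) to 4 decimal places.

Euler: p_{n+1} = p_n + h·f(x_n, p_n).
x=0.000000, p=1.000000: f=0.300000 → p ← 1.000000 + 0.25·0.300000 = 1.075000
x=0.250000, p=1.075000: f=0.144375 → p ← 1.075000 + 0.25·0.144375 = 1.111094
x=0.500000, p=1.111094: f=0.065471 → p ← 1.111094 + 0.25·0.065471 = 1.127461
x=0.750000, p=1.127461: f=0.028831 → p ← 1.127461 + 0.25·0.028831 = 1.134669
p(1) ≈ 1.1347

1.1347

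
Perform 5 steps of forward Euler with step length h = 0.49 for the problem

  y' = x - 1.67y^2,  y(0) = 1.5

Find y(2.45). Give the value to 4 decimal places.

Euler: y_{n+1} = y_n + h·f(x_n, y_n).
x=0.000000, y=1.500000: f=-3.757500 → y ← 1.500000 + 0.49·(-3.757500) = -0.341175
x=0.490000, y=-0.341175: f=0.295611 → y ← -0.341175 + 0.49·0.295611 = -0.196325
x=0.980000, y=-0.196325: f=0.915632 → y ← -0.196325 + 0.49·0.915632 = 0.252334
x=1.470000, y=0.252334: f=1.363667 → y ← 0.252334 + 0.49·1.363667 = 0.920531
x=1.960000, y=0.920531: f=0.544880 → y ← 0.920531 + 0.49·0.544880 = 1.187522
y(2.45) ≈ 1.1875

1.1875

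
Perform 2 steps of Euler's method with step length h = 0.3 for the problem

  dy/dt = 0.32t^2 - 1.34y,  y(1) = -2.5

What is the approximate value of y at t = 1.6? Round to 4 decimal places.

Euler: y_{n+1} = y_n + h·f(t_n, y_n).
t=1.000000, y=-2.500000: f=3.670000 → y ← -2.500000 + 0.3·3.670000 = -1.399000
t=1.300000, y=-1.399000: f=2.415460 → y ← -1.399000 + 0.3·2.415460 = -0.674362
y(1.6) ≈ -0.6744

-0.6744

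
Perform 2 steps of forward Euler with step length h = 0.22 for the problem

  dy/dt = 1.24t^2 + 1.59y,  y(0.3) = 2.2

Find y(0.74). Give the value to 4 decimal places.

4.1152

Euler: y_{n+1} = y_n + h·f(t_n, y_n).
t=0.300000, y=2.200000: f=3.609600 → y ← 2.200000 + 0.22·3.609600 = 2.994112
t=0.520000, y=2.994112: f=5.095934 → y ← 2.994112 + 0.22·5.095934 = 4.115217
y(0.74) ≈ 4.1152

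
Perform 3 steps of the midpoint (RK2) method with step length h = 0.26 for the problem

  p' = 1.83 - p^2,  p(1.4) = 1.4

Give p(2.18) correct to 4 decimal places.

1.3604

Midpoint: k1 = f(x_n, p_n); k2 = f(x_n + h/2, p_n + (h/2)·k1); p_{n+1} = p_n + h·k2.
x=1.400000, p=1.400000:
  k1 = f(1.400000, 1.400000) = -0.130000
  k2 = f(1.530000, 1.383100) = -0.082966
  p ← 1.400000 + 0.26·(-0.082966) = 1.378429
x=1.660000, p=1.378429:
  k1 = f(1.660000, 1.378429) = -0.070066
  k2 = f(1.790000, 1.369320) = -0.045038
  p ← 1.378429 + 0.26·(-0.045038) = 1.366719
x=1.920000, p=1.366719:
  k1 = f(1.920000, 1.366719) = -0.037921
  k2 = f(2.050000, 1.361789) = -0.024470
  p ← 1.366719 + 0.26·(-0.024470) = 1.360357
p(2.18) ≈ 1.3604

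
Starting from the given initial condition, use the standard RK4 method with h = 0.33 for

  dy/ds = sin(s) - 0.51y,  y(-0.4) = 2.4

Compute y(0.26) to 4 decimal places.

RK4: k1 = f(s_n, y_n); k2 = f(s_n + h/2, y_n + (h/2)·k1); k3 = f(s_n + h/2, y_n + (h/2)·k2); k4 = f(s_n + h, y_n + h·k3); y_{n+1} = y_n + (h/6)·(k1 + 2k2 + 2k3 + k4).
s=-0.400000, y=2.400000:
  k1 = f(-0.400000, 2.400000) = -1.613418
  k2 = f(-0.235000, 2.133786) = -1.321074
  k3 = f(-0.235000, 2.182023) = -1.345675
  k4 = f(-0.070000, 1.955927) = -1.067466
  y ← 2.400000 + (0.33/6)·(k1 + 2k2 + 2k3 + k4) = 1.959209
s=-0.070000, y=1.959209:
  k1 = f(-0.070000, 1.959209) = -1.069139
  k2 = f(0.095000, 1.782801) = -0.814371
  k3 = f(0.095000, 1.824838) = -0.835810
  k4 = f(0.260000, 1.683392) = -0.601449
  y ← 1.959209 + (0.33/6)·(k1 + 2k2 + 2k3 + k4) = 1.685807
y(0.26) ≈ 1.6858

1.6858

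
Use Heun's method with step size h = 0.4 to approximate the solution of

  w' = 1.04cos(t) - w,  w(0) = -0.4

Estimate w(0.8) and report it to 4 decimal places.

0.2900

Heun: k1 = f(t_n, w_n); k2 = f(t_n + h, w_n + h·k1); w_{n+1} = w_n + (h/2)·(k1 + k2).
t=0.000000, w=-0.400000:
  k1 = f(0.000000, -0.400000) = 1.440000
  k2 = f(0.400000, 0.176000) = 0.781903
  w ← -0.400000 + (0.4/2)·(1.440000 + 0.781903) = 0.044381
t=0.400000, w=0.044381:
  k1 = f(0.400000, 0.044381) = 0.913523
  k2 = f(0.800000, 0.409790) = 0.314785
  w ← 0.044381 + (0.4/2)·(0.913523 + 0.314785) = 0.290042
w(0.8) ≈ 0.2900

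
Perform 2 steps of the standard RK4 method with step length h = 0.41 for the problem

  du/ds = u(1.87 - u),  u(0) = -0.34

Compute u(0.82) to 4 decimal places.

RK4: k1 = f(s_n, u_n); k2 = f(s_n + h/2, u_n + (h/2)·k1); k3 = f(s_n + h/2, u_n + (h/2)·k2); k4 = f(s_n + h, u_n + h·k3); u_{n+1} = u_n + (h/6)·(k1 + 2k2 + 2k3 + k4).
s=0.000000, u=-0.340000:
  k1 = f(0.000000, -0.340000) = -0.751400
  k2 = f(0.205000, -0.494037) = -1.167922
  k3 = f(0.205000, -0.579424) = -1.419255
  k4 = f(0.410000, -0.921895) = -2.573832
  u ← -0.340000 + (0.41/6)·(k1 + 2k2 + 2k3 + k4) = -0.920805
s=0.410000, u=-0.920805:
  k1 = f(0.410000, -0.920805) = -2.569787
  k2 = f(0.615000, -1.447611) = -4.802612
  k3 = f(0.615000, -1.905340) = -7.193309
  k4 = f(0.820000, -3.870062) = -22.214394
  u ← -0.920805 + (0.41/6)·(k1 + 2k2 + 2k3 + k4) = -4.253833
u(0.82) ≈ -4.2538

-4.2538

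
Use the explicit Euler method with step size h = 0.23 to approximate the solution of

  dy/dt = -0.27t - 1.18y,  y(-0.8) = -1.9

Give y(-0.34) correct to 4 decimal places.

Euler: y_{n+1} = y_n + h·f(t_n, y_n).
t=-0.800000, y=-1.900000: f=2.458000 → y ← -1.900000 + 0.23·2.458000 = -1.334660
t=-0.570000, y=-1.334660: f=1.728799 → y ← -1.334660 + 0.23·1.728799 = -0.937036
y(-0.34) ≈ -0.9370

-0.9370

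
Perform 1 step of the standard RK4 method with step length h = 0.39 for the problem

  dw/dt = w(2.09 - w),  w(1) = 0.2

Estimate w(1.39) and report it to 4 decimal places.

0.4030

RK4: k1 = f(t_n, w_n); k2 = f(t_n + h/2, w_n + (h/2)·k1); k3 = f(t_n + h/2, w_n + (h/2)·k2); k4 = f(t_n + h, w_n + h·k3); w_{n+1} = w_n + (h/6)·(k1 + 2k2 + 2k3 + k4).
t=1.000000, w=0.200000:
  k1 = f(1.000000, 0.200000) = 0.378000
  k2 = f(1.195000, 0.273710) = 0.497137
  k3 = f(1.195000, 0.296942) = 0.532434
  k4 = f(1.390000, 0.407649) = 0.685809
  w ← 0.200000 + (0.39/6)·(k1 + 2k2 + 2k3 + k4) = 0.402992
w(1.39) ≈ 0.4030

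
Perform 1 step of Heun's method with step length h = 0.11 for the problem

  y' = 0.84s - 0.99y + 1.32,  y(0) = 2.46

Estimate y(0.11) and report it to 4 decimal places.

2.3491

Heun: k1 = f(s_n, y_n); k2 = f(s_n + h, y_n + h·k1); y_{n+1} = y_n + (h/2)·(k1 + k2).
s=0.000000, y=2.460000:
  k1 = f(0.000000, 2.460000) = -1.115400
  k2 = f(0.110000, 2.337306) = -0.901533
  y ← 2.460000 + (0.11/2)·(-1.115400 + (-0.901533)) = 2.349069
y(0.11) ≈ 2.3491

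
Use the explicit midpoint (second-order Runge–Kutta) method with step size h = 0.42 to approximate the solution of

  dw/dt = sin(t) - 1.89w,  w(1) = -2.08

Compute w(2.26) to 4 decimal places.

0.1187

Midpoint: k1 = f(t_n, w_n); k2 = f(t_n + h/2, w_n + (h/2)·k1); w_{n+1} = w_n + h·k2.
t=1.000000, w=-2.080000:
  k1 = f(1.000000, -2.080000) = 4.772671
  k2 = f(1.210000, -1.077739) = 2.972543
  w ← -2.080000 + 0.42·2.972543 = -0.831532
t=1.420000, w=-0.831532:
  k1 = f(1.420000, -0.831532) = 2.560247
  k2 = f(1.630000, -0.293880) = 1.553681
  w ← -0.831532 + 0.42·1.553681 = -0.178986
t=1.840000, w=-0.178986:
  k1 = f(1.840000, -0.178986) = 1.302266
  k2 = f(2.050000, 0.094490) = 0.708776
  w ← -0.178986 + 0.42·0.708776 = 0.118700
w(2.26) ≈ 0.1187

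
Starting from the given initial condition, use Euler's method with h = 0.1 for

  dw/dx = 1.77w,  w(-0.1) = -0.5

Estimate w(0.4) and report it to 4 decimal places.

-1.1294

Euler: w_{n+1} = w_n + h·f(x_n, w_n).
x=-0.100000, w=-0.500000: f=-0.885000 → w ← -0.500000 + 0.1·(-0.885000) = -0.588500
x=0.000000, w=-0.588500: f=-1.041645 → w ← -0.588500 + 0.1·(-1.041645) = -0.692665
x=0.100000, w=-0.692665: f=-1.226016 → w ← -0.692665 + 0.1·(-1.226016) = -0.815266
x=0.200000, w=-0.815266: f=-1.443021 → w ← -0.815266 + 0.1·(-1.443021) = -0.959568
x=0.300000, w=-0.959568: f=-1.698436 → w ← -0.959568 + 0.1·(-1.698436) = -1.129412
w(0.4) ≈ -1.1294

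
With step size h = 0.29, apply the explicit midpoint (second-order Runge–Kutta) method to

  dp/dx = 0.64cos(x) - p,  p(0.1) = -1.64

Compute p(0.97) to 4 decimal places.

Midpoint: k1 = f(x_n, p_n); k2 = f(x_n + h/2, p_n + (h/2)·k1); p_{n+1} = p_n + h·k2.
x=0.100000, p=-1.640000:
  k1 = f(0.100000, -1.640000) = 2.276803
  k2 = f(0.245000, -1.309864) = 1.930752
  p ← -1.640000 + 0.29·1.930752 = -1.080082
x=0.390000, p=-1.080082:
  k1 = f(0.390000, -1.080082) = 1.672024
  k2 = f(0.535000, -0.837639) = 1.388211
  p ← -1.080082 + 0.29·1.388211 = -0.677501
x=0.680000, p=-0.677501:
  k1 = f(0.680000, -0.677501) = 1.175148
  k2 = f(0.825000, -0.507105) = 0.941381
  p ← -0.677501 + 0.29·0.941381 = -0.404501
p(0.97) ≈ -0.4045

-0.4045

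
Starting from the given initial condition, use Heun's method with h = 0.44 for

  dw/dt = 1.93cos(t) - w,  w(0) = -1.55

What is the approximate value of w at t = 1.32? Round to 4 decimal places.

Heun: k1 = f(t_n, w_n); k2 = f(t_n + h, w_n + h·k1); w_{n+1} = w_n + (h/2)·(k1 + k2).
t=0.000000, w=-1.550000:
  k1 = f(0.000000, -1.550000) = 3.480000
  k2 = f(0.440000, -0.018800) = 1.764971
  w ← -1.550000 + (0.44/2)·(3.480000 + 1.764971) = -0.396106
t=0.440000, w=-0.396106:
  k1 = f(0.440000, -0.396106) = 2.142277
  k2 = f(0.880000, 0.546496) = 0.683206
  w ← -0.396106 + (0.44/2)·(2.142277 + 0.683206) = 0.225500
t=0.880000, w=0.225500:
  k1 = f(0.880000, 0.225500) = 1.004202
  k2 = f(1.320000, 0.667349) = -0.188370
  w ← 0.225500 + (0.44/2)·(1.004202 + (-0.188370)) = 0.404983
w(1.32) ≈ 0.4050

0.4050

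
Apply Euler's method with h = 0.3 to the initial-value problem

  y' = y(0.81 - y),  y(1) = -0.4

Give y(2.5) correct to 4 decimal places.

-3.1791

Euler: y_{n+1} = y_n + h·f(x_n, y_n).
x=1.000000, y=-0.400000: f=-0.484000 → y ← -0.400000 + 0.3·(-0.484000) = -0.545200
x=1.300000, y=-0.545200: f=-0.738855 → y ← -0.545200 + 0.3·(-0.738855) = -0.766857
x=1.600000, y=-0.766857: f=-1.209223 → y ← -0.766857 + 0.3·(-1.209223) = -1.129623
x=1.900000, y=-1.129623: f=-2.191044 → y ← -1.129623 + 0.3·(-2.191044) = -1.786936
x=2.200000, y=-1.786936: f=-4.640560 → y ← -1.786936 + 0.3·(-4.640560) = -3.179105
y(2.5) ≈ -3.1791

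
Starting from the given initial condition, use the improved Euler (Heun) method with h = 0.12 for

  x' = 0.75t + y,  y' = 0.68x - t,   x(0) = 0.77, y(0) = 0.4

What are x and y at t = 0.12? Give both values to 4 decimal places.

0.8272, 0.4576

Heun on (x,y): k1 = f(t_n, state_n); k2 = f(t_n + h, state_n + h·k1); state_{n+1} = state_n + (h/2)·(k1 + k2).
0.000000: (0.770000, 0.400000)
  k1 = (0.400000, 0.523600)
  predictor → (0.818000, 0.462832)
  k2 = (0.552832, 0.436240)
  → (0.827170, 0.457590)
(x(0.12), y(0.12)) ≈ (0.8272, 0.4576)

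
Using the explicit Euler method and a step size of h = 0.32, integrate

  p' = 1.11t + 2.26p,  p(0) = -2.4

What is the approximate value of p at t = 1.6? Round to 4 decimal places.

Euler: p_{n+1} = p_n + h·f(t_n, p_n).
t=0.000000, p=-2.400000: f=-5.424000 → p ← -2.400000 + 0.32·(-5.424000) = -4.135680
t=0.320000, p=-4.135680: f=-8.991437 → p ← -4.135680 + 0.32·(-8.991437) = -7.012940
t=0.640000, p=-7.012940: f=-15.138844 → p ← -7.012940 + 0.32·(-15.138844) = -11.857370
t=0.960000, p=-11.857370: f=-25.732056 → p ← -11.857370 + 0.32·(-25.732056) = -20.091628
t=1.280000, p=-20.091628: f=-43.986279 → p ← -20.091628 + 0.32·(-43.986279) = -34.167237
p(1.6) ≈ -34.1672

-34.1672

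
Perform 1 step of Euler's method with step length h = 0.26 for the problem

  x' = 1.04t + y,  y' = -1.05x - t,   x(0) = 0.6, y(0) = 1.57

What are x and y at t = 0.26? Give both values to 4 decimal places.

Euler on (x,y): x_{n+1} = x_n + h·x', y_{n+1} = y_n + h·y'.
0.000000: (0.600000, 1.570000); f=(1.570000, -0.630000) → (1.008200, 1.406200)
(x(0.26), y(0.26)) ≈ (1.0082, 1.4062)

1.0082, 1.4062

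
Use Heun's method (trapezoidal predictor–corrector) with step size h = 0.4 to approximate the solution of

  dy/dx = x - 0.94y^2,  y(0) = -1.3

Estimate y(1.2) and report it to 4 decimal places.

-78.0939

Heun: k1 = f(x_n, y_n); k2 = f(x_n + h, y_n + h·k1); y_{n+1} = y_n + (h/2)·(k1 + k2).
x=0.000000, y=-1.300000:
  k1 = f(0.000000, -1.300000) = -1.588600
  k2 = f(0.400000, -1.935440) = -3.121172
  y ← -1.300000 + (0.4/2)·(-1.588600 + (-3.121172)) = -2.241954
x=0.400000, y=-2.241954:
  k1 = f(0.400000, -2.241954) = -4.324778
  k2 = f(0.800000, -3.971866) = -14.029175
  y ← -2.241954 + (0.4/2)·(-4.324778 + (-14.029175)) = -5.912745
x=0.800000, y=-5.912745:
  k1 = f(0.800000, -5.912745) = -32.062920
  k2 = f(1.200000, -18.737913) = -328.842825
  y ← -5.912745 + (0.4/2)·(-32.062920 + (-328.842825)) = -78.093894
y(1.2) ≈ -78.0939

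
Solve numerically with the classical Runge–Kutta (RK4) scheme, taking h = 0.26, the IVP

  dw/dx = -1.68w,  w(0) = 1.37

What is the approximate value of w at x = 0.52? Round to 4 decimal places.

RK4: k1 = f(x_n, w_n); k2 = f(x_n + h/2, w_n + (h/2)·k1); k3 = f(x_n + h/2, w_n + (h/2)·k2); k4 = f(x_n + h, w_n + h·k3); w_{n+1} = w_n + (h/6)·(k1 + 2k2 + 2k3 + k4).
x=0.000000, w=1.370000:
  k1 = f(0.000000, 1.370000) = -2.301600
  k2 = f(0.130000, 1.070792) = -1.798931
  k3 = f(0.130000, 1.136139) = -1.908714
  k4 = f(0.260000, 0.873734) = -1.467874
  w ← 1.370000 + (0.26/6)·(k1 + 2k2 + 2k3 + k4) = 0.885327
x=0.260000, w=0.885327:
  k1 = f(0.260000, 0.885327) = -1.487349
  k2 = f(0.390000, 0.691972) = -1.162512
  k3 = f(0.390000, 0.734200) = -1.233457
  k4 = f(0.520000, 0.564628) = -0.948575
  w ← 0.885327 + (0.26/6)·(k1 + 2k2 + 2k3 + k4) = 0.572120
w(0.52) ≈ 0.5721

0.5721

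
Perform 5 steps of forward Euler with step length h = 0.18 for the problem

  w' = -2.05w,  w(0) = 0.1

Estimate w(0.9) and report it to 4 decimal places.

Euler: w_{n+1} = w_n + h·f(s_n, w_n).
s=0.000000, w=0.100000: f=-0.205000 → w ← 0.100000 + 0.18·(-0.205000) = 0.063100
s=0.180000, w=0.063100: f=-0.129355 → w ← 0.063100 + 0.18·(-0.129355) = 0.039816
s=0.360000, w=0.039816: f=-0.081623 → w ← 0.039816 + 0.18·(-0.081623) = 0.025124
s=0.540000, w=0.025124: f=-0.051504 → w ← 0.025124 + 0.18·(-0.051504) = 0.015853
s=0.720000, w=0.015853: f=-0.032499 → w ← 0.015853 + 0.18·(-0.032499) = 0.010003
w(0.9) ≈ 0.0100

0.0100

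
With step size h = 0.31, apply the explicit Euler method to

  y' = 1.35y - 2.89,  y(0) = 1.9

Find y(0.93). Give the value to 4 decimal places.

Euler: y_{n+1} = y_n + h·f(x_n, y_n).
x=0.000000, y=1.900000: f=-0.325000 → y ← 1.900000 + 0.31·(-0.325000) = 1.799250
x=0.310000, y=1.799250: f=-0.461013 → y ← 1.799250 + 0.31·(-0.461013) = 1.656336
x=0.620000, y=1.656336: f=-0.653946 → y ← 1.656336 + 0.31·(-0.653946) = 1.453613
y(0.93) ≈ 1.4536

1.4536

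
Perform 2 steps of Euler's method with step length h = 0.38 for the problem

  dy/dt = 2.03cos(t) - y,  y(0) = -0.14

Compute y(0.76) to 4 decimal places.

Euler: y_{n+1} = y_n + h·f(t_n, y_n).
t=0.000000, y=-0.140000: f=2.170000 → y ← -0.140000 + 0.38·2.170000 = 0.684600
t=0.380000, y=0.684600: f=1.200589 → y ← 0.684600 + 0.38·1.200589 = 1.140824
y(0.76) ≈ 1.1408

1.1408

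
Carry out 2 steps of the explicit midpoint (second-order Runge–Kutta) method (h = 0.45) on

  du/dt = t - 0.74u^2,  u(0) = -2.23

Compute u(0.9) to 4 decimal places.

-36.3869

Midpoint: k1 = f(t_n, u_n); k2 = f(t_n + h/2, u_n + (h/2)·k1); u_{n+1} = u_n + h·k2.
t=0.000000, u=-2.230000:
  k1 = f(0.000000, -2.230000) = -3.679946
  k2 = f(0.225000, -3.057988) = -6.694954
  u ← -2.230000 + 0.45·(-6.694954) = -5.242729
t=0.450000, u=-5.242729:
  k1 = f(0.450000, -5.242729) = -19.889797
  k2 = f(0.675000, -9.717934) = -69.209296
  u ← -5.242729 + 0.45·(-69.209296) = -36.386913
u(0.9) ≈ -36.3869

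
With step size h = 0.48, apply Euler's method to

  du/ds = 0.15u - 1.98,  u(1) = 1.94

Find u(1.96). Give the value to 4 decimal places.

0.2602

Euler: u_{n+1} = u_n + h·f(s_n, u_n).
s=1.000000, u=1.940000: f=-1.689000 → u ← 1.940000 + 0.48·(-1.689000) = 1.129280
s=1.480000, u=1.129280: f=-1.810608 → u ← 1.129280 + 0.48·(-1.810608) = 0.260188
u(1.96) ≈ 0.2602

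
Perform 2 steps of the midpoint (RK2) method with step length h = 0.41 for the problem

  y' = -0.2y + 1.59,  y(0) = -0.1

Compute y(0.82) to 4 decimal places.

1.1163

Midpoint: k1 = f(t_n, y_n); k2 = f(t_n + h/2, y_n + (h/2)·k1); y_{n+1} = y_n + h·k2.
t=0.000000, y=-0.100000:
  k1 = f(0.000000, -0.100000) = 1.610000
  k2 = f(0.205000, 0.230050) = 1.543990
  y ← -0.100000 + 0.41·1.543990 = 0.533036
t=0.410000, y=0.533036:
  k1 = f(0.410000, 0.533036) = 1.483393
  k2 = f(0.615000, 0.837131) = 1.422574
  y ← 0.533036 + 0.41·1.422574 = 1.116291
y(0.82) ≈ 1.1163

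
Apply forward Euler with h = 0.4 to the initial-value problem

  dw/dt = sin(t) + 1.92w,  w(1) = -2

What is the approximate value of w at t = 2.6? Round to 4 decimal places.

-15.4372

Euler: w_{n+1} = w_n + h·f(t_n, w_n).
t=1.000000, w=-2.000000: f=-2.998529 → w ← -2.000000 + 0.4·(-2.998529) = -3.199412
t=1.400000, w=-3.199412: f=-5.157421 → w ← -3.199412 + 0.4·(-5.157421) = -5.262380
t=1.800000, w=-5.262380: f=-9.129922 → w ← -5.262380 + 0.4·(-9.129922) = -8.914348
t=2.200000, w=-8.914348: f=-16.307053 → w ← -8.914348 + 0.4·(-16.307053) = -15.437170
w(2.6) ≈ -15.4372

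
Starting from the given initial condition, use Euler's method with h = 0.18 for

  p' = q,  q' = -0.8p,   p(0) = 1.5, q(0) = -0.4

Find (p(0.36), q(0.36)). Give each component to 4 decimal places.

Euler on (p,q): p_{n+1} = p_n + h·p', q_{n+1} = q_n + h·q'.
0.000000: (1.500000, -0.400000); f=(-0.400000, -1.200000) → (1.428000, -0.616000)
0.180000: (1.428000, -0.616000); f=(-0.616000, -1.142400) → (1.317120, -0.821632)
(p(0.36), q(0.36)) ≈ (1.3171, -0.8216)

1.3171, -0.8216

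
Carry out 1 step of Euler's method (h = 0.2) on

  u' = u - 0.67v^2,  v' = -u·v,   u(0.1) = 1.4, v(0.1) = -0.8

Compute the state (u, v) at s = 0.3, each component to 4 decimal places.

Euler on (u,v): u_{n+1} = u_n + h·u', v_{n+1} = v_n + h·v'.
0.100000: (1.400000, -0.800000); f=(0.971200, 1.120000) → (1.594240, -0.576000)
(u(0.3), v(0.3)) ≈ (1.5942, -0.5760)

1.5942, -0.5760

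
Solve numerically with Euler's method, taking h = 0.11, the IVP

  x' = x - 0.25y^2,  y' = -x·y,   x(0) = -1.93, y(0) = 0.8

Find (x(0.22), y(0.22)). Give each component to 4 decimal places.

-2.4234, 1.2003

Euler on (x,y): x_{n+1} = x_n + h·x', y_{n+1} = y_n + h·y'.
0.000000: (-1.930000, 0.800000); f=(-2.090000, 1.544000) → (-2.159900, 0.969840)
0.110000: (-2.159900, 0.969840); f=(-2.395047, 2.094757) → (-2.423355, 1.200263)
(x(0.22), y(0.22)) ≈ (-2.4234, 1.2003)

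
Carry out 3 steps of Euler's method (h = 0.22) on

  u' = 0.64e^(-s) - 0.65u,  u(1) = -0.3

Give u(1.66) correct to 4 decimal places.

Euler: u_{n+1} = u_n + h·f(s_n, u_n).
s=1.000000, u=-0.300000: f=0.430443 → u ← -0.300000 + 0.22·0.430443 = -0.205303
s=1.220000, u=-0.205303: f=0.322394 → u ← -0.205303 + 0.22·0.322394 = -0.134376
s=1.440000, u=-0.134376: f=0.238978 → u ← -0.134376 + 0.22·0.238978 = -0.081801
u(1.66) ≈ -0.0818

-0.0818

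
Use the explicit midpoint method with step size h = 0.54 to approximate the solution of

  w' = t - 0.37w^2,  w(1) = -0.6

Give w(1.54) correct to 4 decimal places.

Midpoint: k1 = f(t_n, w_n); k2 = f(t_n + h/2, w_n + (h/2)·k1); w_{n+1} = w_n + h·k2.
t=1.000000, w=-0.600000:
  k1 = f(1.000000, -0.600000) = 0.866800
  k2 = f(1.270000, -0.365964) = 1.220446
  w ← -0.600000 + 0.54·1.220446 = 0.059041
w(1.54) ≈ 0.0590

0.0590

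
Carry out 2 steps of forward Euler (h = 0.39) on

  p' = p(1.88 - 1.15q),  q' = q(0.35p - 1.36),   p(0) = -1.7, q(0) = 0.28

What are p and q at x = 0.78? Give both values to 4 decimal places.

Euler on (p,q): p_{n+1} = p_n + h·p', q_{n+1} = q_n + h·q'.
0.000000: (-1.700000, 0.280000); f=(-2.648600, -0.547400) → (-2.732954, 0.066514)
0.390000: (-2.732954, 0.066514); f=(-4.928907, -0.154082) → (-4.655228, 0.006422)
(p(0.78), q(0.78)) ≈ (-4.6552, 0.0064)

-4.6552, 0.0064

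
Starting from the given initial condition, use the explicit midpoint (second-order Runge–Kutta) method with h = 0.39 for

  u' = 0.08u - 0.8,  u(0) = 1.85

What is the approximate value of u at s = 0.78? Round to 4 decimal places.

1.3253

Midpoint: k1 = f(s_n, u_n); k2 = f(s_n + h/2, u_n + (h/2)·k1); u_{n+1} = u_n + h·k2.
s=0.000000, u=1.850000:
  k1 = f(0.000000, 1.850000) = -0.652000
  k2 = f(0.195000, 1.722860) = -0.662171
  u ← 1.850000 + 0.39·(-0.662171) = 1.591753
s=0.390000, u=1.591753:
  k1 = f(0.390000, 1.591753) = -0.672660
  k2 = f(0.585000, 1.460585) = -0.683153
  u ← 1.591753 + 0.39·(-0.683153) = 1.325323
u(0.78) ≈ 1.3253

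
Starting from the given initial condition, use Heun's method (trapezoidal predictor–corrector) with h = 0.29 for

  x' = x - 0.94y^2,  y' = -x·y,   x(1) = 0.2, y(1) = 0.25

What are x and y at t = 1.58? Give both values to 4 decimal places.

0.3140, 0.2165

Heun on (x,y): k1 = f(t_n, state_n); k2 = f(t_n + h, state_n + h·k1); state_{n+1} = state_n + (h/2)·(k1 + k2).
1.000000: (0.200000, 0.250000)
  k1 = (0.141250, -0.050000)
  predictor → (0.240963, 0.235500)
  k2 = (0.188830, -0.056747)
  → (0.247862, 0.234522)
1.290000: (0.247862, 0.234522)
  k1 = (0.196161, -0.058129)
  predictor → (0.304748, 0.217664)
  k2 = (0.260213, -0.066333)
  → (0.314036, 0.216475)
(x(1.58), y(1.58)) ≈ (0.3140, 0.2165)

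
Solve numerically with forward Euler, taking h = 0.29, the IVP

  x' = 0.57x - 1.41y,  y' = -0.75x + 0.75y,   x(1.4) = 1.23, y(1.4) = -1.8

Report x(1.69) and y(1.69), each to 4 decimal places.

Euler on (x,y): x_{n+1} = x_n + h·x', y_{n+1} = y_n + h·y'.
1.400000: (1.230000, -1.800000); f=(3.239100, -2.272500) → (2.169339, -2.459025)
(x(1.69), y(1.69)) ≈ (2.1693, -2.4590)

2.1693, -2.4590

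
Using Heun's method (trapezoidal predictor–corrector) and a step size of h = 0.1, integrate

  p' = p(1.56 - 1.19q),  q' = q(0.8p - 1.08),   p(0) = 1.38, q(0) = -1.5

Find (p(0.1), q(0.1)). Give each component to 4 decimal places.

1.9192, -1.5314

Heun on (p,q): k1 = f(s_n, state_n); k2 = f(s_n + h, state_n + h·k1); state_{n+1} = state_n + (h/2)·(k1 + k2).
0.000000: (1.380000, -1.500000)
  k1 = (4.616100, -0.036000)
  predictor → (1.841610, -1.503600)
  k2 = (6.168075, -0.591348)
  → (1.919209, -1.531367)
(p(0.1), q(0.1)) ≈ (1.9192, -1.5314)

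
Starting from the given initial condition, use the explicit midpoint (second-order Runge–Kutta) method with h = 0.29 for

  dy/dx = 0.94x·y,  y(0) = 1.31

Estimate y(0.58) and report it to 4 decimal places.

1.5296

Midpoint: k1 = f(x_n, y_n); k2 = f(x_n + h/2, y_n + (h/2)·k1); y_{n+1} = y_n + h·k2.
x=0.000000, y=1.310000:
  k1 = f(0.000000, 1.310000) = 0.000000
  k2 = f(0.145000, 1.310000) = 0.178553
  y ← 1.310000 + 0.29·0.178553 = 1.361780
x=0.290000, y=1.361780:
  k1 = f(0.290000, 1.361780) = 0.371221
  k2 = f(0.435000, 1.415607) = 0.578842
  y ← 1.361780 + 0.29·0.578842 = 1.529645
y(0.58) ≈ 1.5296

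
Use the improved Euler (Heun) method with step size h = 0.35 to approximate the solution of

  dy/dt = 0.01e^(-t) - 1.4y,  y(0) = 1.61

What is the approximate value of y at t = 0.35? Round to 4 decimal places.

1.0165

Heun: k1 = f(t_n, y_n); k2 = f(t_n + h, y_n + h·k1); y_{n+1} = y_n + (h/2)·(k1 + k2).
t=0.000000, y=1.610000:
  k1 = f(0.000000, 1.610000) = -2.244000
  k2 = f(0.350000, 0.824600) = -1.147393
  y ← 1.610000 + (0.35/2)·(-2.244000 + (-1.147393)) = 1.016506
y(0.35) ≈ 1.0165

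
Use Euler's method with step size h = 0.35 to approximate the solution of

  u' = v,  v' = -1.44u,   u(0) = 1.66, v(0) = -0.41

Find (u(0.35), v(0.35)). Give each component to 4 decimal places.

Euler on (u,v): u_{n+1} = u_n + h·u', v_{n+1} = v_n + h·v'.
0.000000: (1.660000, -0.410000); f=(-0.410000, -2.390400) → (1.516500, -1.246640)
(u(0.35), v(0.35)) ≈ (1.5165, -1.2466)

1.5165, -1.2466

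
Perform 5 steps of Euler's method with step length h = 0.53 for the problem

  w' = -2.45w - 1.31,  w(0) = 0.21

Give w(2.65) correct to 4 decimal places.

Euler: w_{n+1} = w_n + h·f(s_n, w_n).
s=0.000000, w=0.210000: f=-1.824500 → w ← 0.210000 + 0.53·(-1.824500) = -0.756985
s=0.530000, w=-0.756985: f=0.544613 → w ← -0.756985 + 0.53·0.544613 = -0.468340
s=1.060000, w=-0.468340: f=-0.162567 → w ← -0.468340 + 0.53·(-0.162567) = -0.554501
s=1.590000, w=-0.554501: f=0.048526 → w ← -0.554501 + 0.53·0.048526 = -0.528782
s=2.120000, w=-0.528782: f=-0.014485 → w ← -0.528782 + 0.53·(-0.014485) = -0.536459
w(2.65) ≈ -0.5365

-0.5365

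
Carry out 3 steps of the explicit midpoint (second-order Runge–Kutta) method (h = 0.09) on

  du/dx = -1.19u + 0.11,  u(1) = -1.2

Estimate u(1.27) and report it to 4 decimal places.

Midpoint: k1 = f(x_n, u_n); k2 = f(x_n + h/2, u_n + (h/2)·k1); u_{n+1} = u_n + h·k2.
x=1.000000, u=-1.200000:
  k1 = f(1.000000, -1.200000) = 1.538000
  k2 = f(1.045000, -1.130790) = 1.455640
  u ← -1.200000 + 0.09·1.455640 = -1.068992
x=1.090000, u=-1.068992:
  k1 = f(1.090000, -1.068992) = 1.382101
  k2 = f(1.135000, -1.006798) = 1.308089
  u ← -1.068992 + 0.09·1.308089 = -0.951264
x=1.180000, u=-0.951264:
  k1 = f(1.180000, -0.951264) = 1.242005
  k2 = f(1.225000, -0.895374) = 1.175495
  u ← -0.951264 + 0.09·1.175495 = -0.845470
u(1.27) ≈ -0.8455

-0.8455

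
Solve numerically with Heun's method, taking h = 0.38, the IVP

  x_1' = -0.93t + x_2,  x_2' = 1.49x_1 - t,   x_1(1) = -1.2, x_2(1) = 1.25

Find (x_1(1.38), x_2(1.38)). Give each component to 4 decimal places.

Heun on (x_1,x_2): k1 = f(t_n, state_n); k2 = f(t_n + h, state_n + h·k1); state_{n+1} = state_n + (h/2)·(k1 + k2).
1.000000: (-1.200000, 1.250000)
  k1 = (0.320000, -2.788000)
  predictor → (-1.078400, 0.190560)
  k2 = (-1.092840, -2.986816)
  → (-1.346840, 0.152785)
(x_1(1.38), x_2(1.38)) ≈ (-1.3468, 0.1528)

-1.3468, 0.1528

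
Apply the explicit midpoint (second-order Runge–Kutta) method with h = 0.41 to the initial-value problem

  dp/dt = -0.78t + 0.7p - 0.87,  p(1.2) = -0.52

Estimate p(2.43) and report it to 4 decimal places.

-5.4506

Midpoint: k1 = f(t_n, p_n); k2 = f(t_n + h/2, p_n + (h/2)·k1); p_{n+1} = p_n + h·k2.
t=1.200000, p=-0.520000:
  k1 = f(1.200000, -0.520000) = -2.170000
  k2 = f(1.405000, -0.964850) = -2.641295
  p ← -0.520000 + 0.41·(-2.641295) = -1.602931
t=1.610000, p=-1.602931:
  k1 = f(1.610000, -1.602931) = -3.247852
  k2 = f(1.815000, -2.268741) = -3.873818
  p ← -1.602931 + 0.41·(-3.873818) = -3.191196
t=2.020000, p=-3.191196:
  k1 = f(2.020000, -3.191196) = -4.679438
  k2 = f(2.225000, -4.150481) = -5.510837
  p ← -3.191196 + 0.41·(-5.510837) = -5.450640
p(2.43) ≈ -5.4506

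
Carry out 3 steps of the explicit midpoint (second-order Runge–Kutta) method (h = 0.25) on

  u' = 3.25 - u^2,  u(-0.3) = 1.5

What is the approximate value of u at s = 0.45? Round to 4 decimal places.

Midpoint: k1 = f(s_n, u_n); k2 = f(s_n + h/2, u_n + (h/2)·k1); u_{n+1} = u_n + h·k2.
s=-0.300000, u=1.500000:
  k1 = f(-0.300000, 1.500000) = 1.000000
  k2 = f(-0.175000, 1.625000) = 0.609375
  u ← 1.500000 + 0.25·0.609375 = 1.652344
s=-0.050000, u=1.652344:
  k1 = f(-0.050000, 1.652344) = 0.519760
  k2 = f(0.075000, 1.717314) = 0.300833
  u ← 1.652344 + 0.25·0.300833 = 1.727552
s=0.200000, u=1.727552:
  k1 = f(0.200000, 1.727552) = 0.265564
  k2 = f(0.325000, 1.760748) = 0.149768
  u ← 1.727552 + 0.25·0.149768 = 1.764994
u(0.45) ≈ 1.7650

1.7650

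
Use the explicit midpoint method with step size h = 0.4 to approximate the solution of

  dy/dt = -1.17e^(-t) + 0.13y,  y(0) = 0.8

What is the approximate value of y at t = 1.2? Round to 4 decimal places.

0.0396

Midpoint: k1 = f(t_n, y_n); k2 = f(t_n + h/2, y_n + (h/2)·k1); y_{n+1} = y_n + h·k2.
t=0.000000, y=0.800000:
  k1 = f(0.000000, 0.800000) = -1.066000
  k2 = f(0.200000, 0.586800) = -0.881631
  y ← 0.800000 + 0.4·(-0.881631) = 0.447348
t=0.400000, y=0.447348:
  k1 = f(0.400000, 0.447348) = -0.726119
  k2 = f(0.600000, 0.302124) = -0.602834
  y ← 0.447348 + 0.4·(-0.602834) = 0.206214
t=0.800000, y=0.206214:
  k1 = f(0.800000, 0.206214) = -0.498907
  k2 = f(1.000000, 0.106433) = -0.416583
  y ← 0.206214 + 0.4·(-0.416583) = 0.039581
y(1.2) ≈ 0.0396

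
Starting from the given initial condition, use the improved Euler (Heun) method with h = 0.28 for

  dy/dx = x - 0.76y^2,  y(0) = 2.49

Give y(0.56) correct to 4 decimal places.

Heun: k1 = f(x_n, y_n); k2 = f(x_n + h, y_n + h·k1); y_{n+1} = y_n + (h/2)·(k1 + k2).
x=0.000000, y=2.490000:
  k1 = f(0.000000, 2.490000) = -4.712076
  k2 = f(0.280000, 1.170619) = -0.761465
  y ← 2.490000 + (0.28/2)·(-4.712076 + (-0.761465)) = 1.723704
x=0.280000, y=1.723704:
  k1 = f(0.280000, 1.723704) = -1.978079
  k2 = f(0.560000, 1.169842) = -0.480083
  y ← 1.723704 + (0.28/2)·(-1.978079 + (-0.480083)) = 1.379562
y(0.56) ≈ 1.3796

1.3796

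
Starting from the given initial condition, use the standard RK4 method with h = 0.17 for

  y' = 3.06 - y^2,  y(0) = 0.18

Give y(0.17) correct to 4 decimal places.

0.6656

RK4: k1 = f(t_n, y_n); k2 = f(t_n + h/2, y_n + (h/2)·k1); k3 = f(t_n + h/2, y_n + (h/2)·k2); k4 = f(t_n + h, y_n + h·k3); y_{n+1} = y_n + (h/6)·(k1 + 2k2 + 2k3 + k4).
t=0.000000, y=0.180000:
  k1 = f(0.000000, 0.180000) = 3.027600
  k2 = f(0.085000, 0.437346) = 2.868728
  k3 = f(0.085000, 0.423842) = 2.880358
  k4 = f(0.170000, 0.669661) = 2.611554
  y ← 0.180000 + (0.17/6)·(k1 + 2k2 + 2k3 + k4) = 0.665558
y(0.17) ≈ 0.6656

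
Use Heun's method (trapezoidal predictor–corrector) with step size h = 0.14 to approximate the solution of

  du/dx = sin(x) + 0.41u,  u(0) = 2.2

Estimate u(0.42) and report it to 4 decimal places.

2.7046

Heun: k1 = f(x_n, u_n); k2 = f(x_n + h, u_n + h·k1); u_{n+1} = u_n + (h/2)·(k1 + k2).
x=0.000000, u=2.200000:
  k1 = f(0.000000, 2.200000) = 0.902000
  k2 = f(0.140000, 2.326280) = 1.093318
  u ← 2.200000 + (0.14/2)·(0.902000 + 1.093318) = 2.339672
x=0.140000, u=2.339672:
  k1 = f(0.140000, 2.339672) = 1.098809
  k2 = f(0.280000, 2.493505) = 1.298693
  u ← 2.339672 + (0.14/2)·(1.098809 + 1.298693) = 2.507497
x=0.280000, u=2.507497:
  k1 = f(0.280000, 2.507497) = 1.304430
  k2 = f(0.420000, 2.690118) = 1.510709
  u ← 2.507497 + (0.14/2)·(1.304430 + 1.510709) = 2.704557
u(0.42) ≈ 2.7046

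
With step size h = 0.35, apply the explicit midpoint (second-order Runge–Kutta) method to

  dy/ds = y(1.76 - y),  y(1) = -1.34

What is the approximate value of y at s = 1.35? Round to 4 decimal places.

Midpoint: k1 = f(s_n, y_n); k2 = f(s_n + h/2, y_n + (h/2)·k1); y_{n+1} = y_n + h·k2.
s=1.000000, y=-1.340000:
  k1 = f(1.000000, -1.340000) = -4.154000
  k2 = f(1.175000, -2.066950) = -7.910114
  y ← -1.340000 + 0.35·(-7.910114) = -4.108540
y(1.35) ≈ -4.1085

-4.1085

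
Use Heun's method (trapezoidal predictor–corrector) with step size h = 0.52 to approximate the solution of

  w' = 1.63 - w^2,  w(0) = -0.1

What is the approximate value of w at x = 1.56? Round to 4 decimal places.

1.1001

Heun: k1 = f(x_n, w_n); k2 = f(x_n + h, w_n + h·k1); w_{n+1} = w_n + (h/2)·(k1 + k2).
x=0.000000, w=-0.100000:
  k1 = f(0.000000, -0.100000) = 1.620000
  k2 = f(0.520000, 0.742400) = 1.078842
  w ← -0.100000 + (0.52/2)·(1.620000 + 1.078842) = 0.601699
x=0.520000, w=0.601699:
  k1 = f(0.520000, 0.601699) = 1.267958
  k2 = f(1.040000, 1.261037) = 0.039785
  w ← 0.601699 + (0.52/2)·(1.267958 + 0.039785) = 0.941712
x=1.040000, w=0.941712:
  k1 = f(1.040000, 0.941712) = 0.743178
  k2 = f(1.560000, 1.328165) = -0.134022
  w ← 0.941712 + (0.52/2)·(0.743178 + (-0.134022)) = 1.100093
w(1.56) ≈ 1.1001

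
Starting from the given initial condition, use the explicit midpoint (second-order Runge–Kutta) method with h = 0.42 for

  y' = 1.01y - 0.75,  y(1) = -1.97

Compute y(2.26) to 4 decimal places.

-8.6743

Midpoint: k1 = f(t_n, y_n); k2 = f(t_n + h/2, y_n + (h/2)·k1); y_{n+1} = y_n + h·k2.
t=1.000000, y=-1.970000:
  k1 = f(1.000000, -1.970000) = -2.739700
  k2 = f(1.210000, -2.545337) = -3.320790
  y ← -1.970000 + 0.42·(-3.320790) = -3.364732
t=1.420000, y=-3.364732:
  k1 = f(1.420000, -3.364732) = -4.148379
  k2 = f(1.630000, -4.235892) = -5.028251
  y ← -3.364732 + 0.42·(-5.028251) = -5.476597
t=1.840000, y=-5.476597:
  k1 = f(1.840000, -5.476597) = -6.281363
  k2 = f(2.050000, -6.795683) = -7.613640
  y ← -5.476597 + 0.42·(-7.613640) = -8.674326
y(2.26) ≈ -8.6743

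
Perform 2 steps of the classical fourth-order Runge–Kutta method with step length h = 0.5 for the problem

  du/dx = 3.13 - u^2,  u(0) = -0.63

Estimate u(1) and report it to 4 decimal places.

RK4: k1 = f(x_n, u_n); k2 = f(x_n + h/2, u_n + (h/2)·k1); k3 = f(x_n + h/2, u_n + (h/2)·k2); k4 = f(x_n + h, u_n + h·k3); u_{n+1} = u_n + (h/6)·(k1 + 2k2 + 2k3 + k4).
x=0.000000, u=-0.630000:
  k1 = f(0.000000, -0.630000) = 2.733100
  k2 = f(0.250000, 0.053275) = 3.127162
  k3 = f(0.250000, 0.151790) = 3.106960
  k4 = f(0.500000, 0.923480) = 2.277185
  u ← -0.630000 + (0.5/6)·(k1 + 2k2 + 2k3 + k4) = 0.826544
x=0.500000, u=0.826544:
  k1 = f(0.500000, 0.826544) = 2.446825
  k2 = f(0.750000, 1.438250) = 1.061436
  k3 = f(0.750000, 1.091903) = 1.937748
  k4 = f(1.000000, 1.795418) = -0.093525
  u ← 0.826544 + (0.5/6)·(k1 + 2k2 + 2k3 + k4) = 1.522516
u(1) ≈ 1.5225

1.5225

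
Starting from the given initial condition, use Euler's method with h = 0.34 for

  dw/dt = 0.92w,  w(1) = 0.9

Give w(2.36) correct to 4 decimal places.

2.6732

Euler: w_{n+1} = w_n + h·f(t_n, w_n).
t=1.000000, w=0.900000: f=0.828000 → w ← 0.900000 + 0.34·0.828000 = 1.181520
t=1.340000, w=1.181520: f=1.086998 → w ← 1.181520 + 0.34·1.086998 = 1.551099
t=1.680000, w=1.551099: f=1.427011 → w ← 1.551099 + 0.34·1.427011 = 2.036283
t=2.020000, w=2.036283: f=1.873381 → w ← 2.036283 + 0.34·1.873381 = 2.673233
w(2.36) ≈ 2.6732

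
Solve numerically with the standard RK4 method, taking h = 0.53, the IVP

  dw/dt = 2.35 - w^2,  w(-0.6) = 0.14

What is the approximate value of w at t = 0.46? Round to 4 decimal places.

1.4134

RK4: k1 = f(t_n, w_n); k2 = f(t_n + h/2, w_n + (h/2)·k1); k3 = f(t_n + h/2, w_n + (h/2)·k2); k4 = f(t_n + h, w_n + h·k3); w_{n+1} = w_n + (h/6)·(k1 + 2k2 + 2k3 + k4).
t=-0.600000, w=0.140000:
  k1 = f(-0.600000, 0.140000) = 2.330400
  k2 = f(-0.335000, 0.757556) = 1.776109
  k3 = f(-0.335000, 0.610669) = 1.977084
  k4 = f(-0.070000, 1.187854) = 0.939002
  w ← 0.140000 + (0.53/6)·(k1 + 2k2 + 2k3 + k4) = 1.091861
t=-0.070000, w=1.091861:
  k1 = f(-0.070000, 1.091861) = 1.157839
  k2 = f(0.195000, 1.398689) = 0.393670
  k3 = f(0.195000, 1.196184) = 0.919144
  k4 = f(0.460000, 1.579008) = -0.143265
  w ← 1.091861 + (0.53/6)·(k1 + 2k2 + 2k3 + k4) = 1.413412
w(0.46) ≈ 1.4134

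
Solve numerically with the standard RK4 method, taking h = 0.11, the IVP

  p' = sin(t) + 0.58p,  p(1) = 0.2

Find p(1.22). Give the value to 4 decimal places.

RK4: k1 = f(t_n, p_n); k2 = f(t_n + h/2, p_n + (h/2)·k1); k3 = f(t_n + h/2, p_n + (h/2)·k2); k4 = f(t_n + h, p_n + h·k3); p_{n+1} = p_n + (h/6)·(k1 + 2k2 + 2k3 + k4).
t=1.000000, p=0.200000:
  k1 = f(1.000000, 0.200000) = 0.957471
  k2 = f(1.055000, 0.252661) = 1.016444
  k3 = f(1.055000, 0.255904) = 1.018325
  k4 = f(1.110000, 0.312016) = 1.076668
  p ← 0.200000 + (0.11/6)·(k1 + 2k2 + 2k3 + k4) = 0.311901
t=1.110000, p=0.311901:
  k1 = f(1.110000, 0.311901) = 1.076601
  k2 = f(1.165000, 0.371114) = 1.134034
  k3 = f(1.165000, 0.374273) = 1.135866
  k4 = f(1.220000, 0.436846) = 1.192470
  p ← 0.311901 + (0.11/6)·(k1 + 2k2 + 2k3 + k4) = 0.436730
p(1.22) ≈ 0.4367

0.4367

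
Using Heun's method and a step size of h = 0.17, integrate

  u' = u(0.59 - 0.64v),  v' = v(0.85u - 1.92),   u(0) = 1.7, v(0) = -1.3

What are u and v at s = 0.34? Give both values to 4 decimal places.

Heun on (u,v): k1 = f(s_n, state_n); k2 = f(s_n + h, state_n + h·k1); state_{n+1} = state_n + (h/2)·(k1 + k2).
0.000000: (1.700000, -1.300000)
  k1 = (2.417400, 0.617500)
  predictor → (2.110958, -1.195025)
  k2 = (2.859960, 0.150198)
  → (2.148576, -1.234746)
0.170000: (2.148576, -1.234746)
  k1 = (2.965544, 0.115709)
  predictor → (2.652718, -1.215075)
  k2 = (3.627985, -0.406820)
  → (2.709026, -1.259490)
(u(0.34), v(0.34)) ≈ (2.7090, -1.2595)

2.7090, -1.2595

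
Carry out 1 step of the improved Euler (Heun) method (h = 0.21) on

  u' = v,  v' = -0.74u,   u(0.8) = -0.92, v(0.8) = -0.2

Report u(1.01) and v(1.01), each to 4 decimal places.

Heun on (u,v): k1 = f(x_n, state_n); k2 = f(x_n + h, state_n + h·k1); state_{n+1} = state_n + (h/2)·(k1 + k2).
0.800000: (-0.920000, -0.200000)
  k1 = (-0.200000, 0.680800)
  predictor → (-0.962000, -0.057032)
  k2 = (-0.057032, 0.711880)
  → (-0.946988, -0.053769)
(u(1.01), v(1.01)) ≈ (-0.9470, -0.0538)

-0.9470, -0.0538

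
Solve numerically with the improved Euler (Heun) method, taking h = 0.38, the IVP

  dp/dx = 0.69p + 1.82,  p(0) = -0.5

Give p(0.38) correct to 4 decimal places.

Heun: k1 = f(x_n, p_n); k2 = f(x_n + h, p_n + h·k1); p_{n+1} = p_n + (h/2)·(k1 + k2).
x=0.000000, p=-0.500000:
  k1 = f(0.000000, -0.500000) = 1.475000
  k2 = f(0.380000, 0.060500) = 1.861745
  p ← -0.500000 + (0.38/2)·(1.475000 + 1.861745) = 0.133982
p(0.38) ≈ 0.1340

0.1340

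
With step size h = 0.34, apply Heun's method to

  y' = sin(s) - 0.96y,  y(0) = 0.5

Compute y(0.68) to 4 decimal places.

0.4505

Heun: k1 = f(s_n, y_n); k2 = f(s_n + h, y_n + h·k1); y_{n+1} = y_n + (h/2)·(k1 + k2).
s=0.000000, y=0.500000:
  k1 = f(0.000000, 0.500000) = -0.480000
  k2 = f(0.340000, 0.336800) = 0.010159
  y ← 0.500000 + (0.34/2)·(-0.480000 + 0.010159) = 0.420127
s=0.340000, y=0.420127:
  k1 = f(0.340000, 0.420127) = -0.069835
  k2 = f(0.680000, 0.396383) = 0.248265
  y ← 0.420127 + (0.34/2)·(-0.069835 + 0.248265) = 0.450460
y(0.68) ≈ 0.4505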